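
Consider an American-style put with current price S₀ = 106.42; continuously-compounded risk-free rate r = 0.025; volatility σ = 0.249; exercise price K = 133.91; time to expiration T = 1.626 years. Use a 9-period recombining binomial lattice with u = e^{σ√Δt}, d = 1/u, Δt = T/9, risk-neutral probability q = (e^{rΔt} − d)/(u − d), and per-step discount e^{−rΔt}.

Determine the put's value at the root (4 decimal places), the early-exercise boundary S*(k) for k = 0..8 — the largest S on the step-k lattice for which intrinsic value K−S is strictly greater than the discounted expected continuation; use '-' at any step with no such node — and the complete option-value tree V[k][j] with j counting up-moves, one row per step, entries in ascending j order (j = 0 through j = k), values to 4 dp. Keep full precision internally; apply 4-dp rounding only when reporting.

Δt=0.18067, u=1.11164, d=0.89957, q=0.49491, disc=e^(-rΔt)=0.99549
k=9 terminal: V=max(K-S,0) → 92.8572 83.1792 71.2197 56.4407 38.1776 15.6092 0.0000 0.0000 0.0000 0.0000
k=8: j=0 S=45.6360 intr=88.2740 cont=87.6706 V=88.2740[EX]; j=1 S=56.3944 intr=77.5156 cont=76.9121 V=77.5156[EX]; j=2 S=69.6892 intr=64.2208 cont=63.6174 V=64.2208[EX]; j=3 S=86.1181 intr=47.7919 cont=47.1885 V=47.7919[EX]; j=4 S=106.4200 intr=27.4900 cont=26.8865 V=27.4900[EX]; j=5 S=131.5080 intr=2.4020 cont=7.8485 V=7.8485[hold]; j=6 S=162.5105 intr=0.0000 cont=0.0000 V=0.0000[hold]; j=7 S=200.8216 intr=0.0000 cont=0.0000 V=0.0000[hold]; j=8 S=248.1643 intr=0.0000 cont=0.0000 V=0.0000[hold]  S*(8)=106.4200
k=7: j=0 S=50.7308 intr=83.1792 cont=82.5757 V=83.1792[EX]; j=1 S=62.6903 intr=71.2197 cont=70.6162 V=71.2197[EX]; j=2 S=77.4693 intr=56.4407 cont=55.8372 V=56.4407[EX]; j=3 S=95.7324 intr=38.1776 cont=37.5742 V=38.1776[EX]; j=4 S=118.3008 intr=15.6092 cont=17.6891 V=17.6891[hold]; j=5 S=146.1897 intr=0.0000 cont=3.9463 V=3.9463[hold]; j=6 S=180.6533 intr=0.0000 cont=0.0000 V=0.0000[hold]; j=7 S=223.2415 intr=0.0000 cont=0.0000 V=0.0000[hold]  S*(7)=95.7324
k=6: j=0 S=56.3944 intr=77.5156 cont=76.9121 V=77.5156[EX]; j=1 S=69.6892 intr=64.2208 cont=63.6174 V=64.2208[EX]; j=2 S=86.1181 intr=47.7919 cont=47.1885 V=47.7919[EX]; j=3 S=106.4200 intr=27.4900 cont=27.9113 V=27.9113[hold]; j=4 S=131.5080 intr=2.4020 cont=10.8386 V=10.8386[hold]; j=5 S=162.5105 intr=0.0000 cont=1.9843 V=1.9843[hold]; j=6 S=200.8216 intr=0.0000 cont=0.0000 V=0.0000[hold]  S*(6)=86.1181
k=5: j=0 S=62.6903 intr=71.2197 cont=70.6162 V=71.2197[EX]; j=1 S=77.4693 intr=56.4407 cont=55.8372 V=56.4407[EX]; j=2 S=95.7324 intr=38.1776 cont=37.7817 V=38.1776[EX]; j=3 S=118.3008 intr=15.6092 cont=19.3741 V=19.3741[hold]; j=4 S=146.1897 intr=0.0000 cont=6.4274 V=6.4274[hold]; j=5 S=180.6533 intr=0.0000 cont=0.9977 V=0.9977[hold]  S*(5)=95.7324
k=4: j=0 S=69.6892 intr=64.2208 cont=63.6174 V=64.2208[EX]; j=1 S=86.1181 intr=47.7919 cont=47.1885 V=47.7919[EX]; j=2 S=106.4200 intr=27.4900 cont=28.7414 V=28.7414[hold]; j=3 S=131.5080 intr=2.4020 cont=12.9082 V=12.9082[hold]; j=4 S=162.5105 intr=0.0000 cont=3.7233 V=3.7233[hold]  S*(4)=86.1181
k=3: j=0 S=77.4693 intr=56.4407 cont=55.8372 V=56.4407[EX]; j=1 S=95.7324 intr=38.1776 cont=38.1907 V=38.1907[hold]; j=2 S=118.3008 intr=15.6092 cont=20.8112 V=20.8112[hold]; j=3 S=146.1897 intr=0.0000 cont=8.3248 V=8.3248[hold]  S*(3)=77.4693
k=2: j=0 S=86.1181 intr=47.7919 cont=47.1949 V=47.7919[EX]; j=1 S=106.4200 intr=27.4900 cont=29.4560 V=29.4560[hold]; j=2 S=131.5080 intr=2.4020 cont=14.5656 V=14.5656[hold]  S*(2)=86.1181
k=1: j=0 S=95.7324 intr=38.1776 cont=38.5428 V=38.5428[hold]; j=1 S=118.3008 intr=15.6092 cont=21.9871 V=21.9871[hold]  S*(1)=-
k=0: j=0 S=106.4200 intr=27.4900 cont=30.2124 V=30.2124[hold]  S*(0)=-

price = 30.2124
boundary = - - 86.1181 77.4693 86.1181 95.7324 86.1181 95.7324 106.4200
tree:
30.2124
38.5428 21.9871
47.7919 29.4560 14.5656
56.4407 38.1907 20.8112 8.3248
64.2208 47.7919 28.7414 12.9082 3.7233
71.2197 56.4407 38.1776 19.3741 6.4274 0.9977
77.5156 64.2208 47.7919 27.9113 10.8386 1.9843 0.0000
83.1792 71.2197 56.4407 38.1776 17.6891 3.9463 0.0000 0.0000
88.2740 77.5156 64.2208 47.7919 27.4900 7.8485 0.0000 0.0000 0.0000
92.8572 83.1792 71.2197 56.4407 38.1776 15.6092 0.0000 0.0000 0.0000 0.0000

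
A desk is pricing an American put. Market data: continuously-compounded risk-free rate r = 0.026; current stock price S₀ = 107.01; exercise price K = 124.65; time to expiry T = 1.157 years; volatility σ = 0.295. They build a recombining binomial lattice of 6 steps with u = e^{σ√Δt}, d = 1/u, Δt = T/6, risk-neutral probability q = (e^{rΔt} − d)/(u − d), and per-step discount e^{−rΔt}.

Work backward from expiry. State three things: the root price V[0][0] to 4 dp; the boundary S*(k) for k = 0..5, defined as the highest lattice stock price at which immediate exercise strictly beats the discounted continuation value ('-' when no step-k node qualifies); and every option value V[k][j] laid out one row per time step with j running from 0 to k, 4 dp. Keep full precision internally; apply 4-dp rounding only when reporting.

price = 23.5671
boundary = - - 82.5857 72.5513 82.5857 94.0080
tree:
23.5671
32.0993 14.8228
42.0643 21.9338 7.4852
52.0987 31.1640 12.4375 2.3459
60.9139 42.0643 20.0036 4.5959 0.0000
68.6580 52.0987 30.6420 9.0040 0.0000 0.0000
75.4612 60.9139 42.0643 17.6400 0.0000 0.0000 0.0000

Δt=0.19283  u=1.13831  d=0.87850  q=0.48701  discount=0.99500
step 6 (expiry): payoffs max(K−S,0) = 75.4612 60.9139 42.0643 17.6400 0.0000 0.0000 0.0000
step 5: (k=5,j=0): S=55.9920, (K−S)⁺=68.6580, hold=68.0346 ⇒ V=68.6580 exercise | (k=5,j=1): S=72.5513, (K−S)⁺=52.0987, hold=51.4753 ⇒ V=52.0987 exercise | (k=5,j=2): S=94.0080, (K−S)⁺=30.6420, hold=30.0186 ⇒ V=30.6420 exercise | (k=5,j=3): S=121.8103, (K−S)⁺=2.8397, hold=9.0040 ⇒ V=9.0040 continue | (k=5,j=4): S=157.8351, (K−S)⁺=0.0000, hold=0.0000 ⇒ V=0.0000 continue | (k=5,j=5): S=204.5139, (K−S)⁺=0.0000, hold=0.0000 ⇒ V=0.0000 continue  boundary S*=94.0080
step 4: (k=4,j=0): S=63.7361, (K−S)⁺=60.9139, hold=60.2905 ⇒ V=60.9139 exercise | (k=4,j=1): S=82.5857, (K−S)⁺=42.0643, hold=41.4409 ⇒ V=42.0643 exercise | (k=4,j=2): S=107.0100, (K−S)⁺=17.6400, hold=20.0036 ⇒ V=20.0036 continue | (k=4,j=3): S=138.6576, (K−S)⁺=0.0000, hold=4.5959 ⇒ V=4.5959 continue | (k=4,j=4): S=179.6649, (K−S)⁺=0.0000, hold=0.0000 ⇒ V=0.0000 continue  boundary S*=82.5857
step 3: (k=3,j=0): S=72.5513, (K−S)⁺=52.0987, hold=51.4753 ⇒ V=52.0987 exercise | (k=3,j=1): S=94.0080, (K−S)⁺=30.6420, hold=31.1640 ⇒ V=31.1640 continue | (k=3,j=2): S=121.8103, (K−S)⁺=2.8397, hold=12.4375 ⇒ V=12.4375 continue | (k=3,j=3): S=157.8351, (K−S)⁺=0.0000, hold=2.3459 ⇒ V=2.3459 continue  boundary S*=72.5513
step 2: (k=2,j=0): S=82.5857, (K−S)⁺=42.0643, hold=41.6938 ⇒ V=42.0643 exercise | (k=2,j=1): S=107.0100, (K−S)⁺=17.6400, hold=21.9338 ⇒ V=21.9338 continue | (k=2,j=2): S=138.6576, (K−S)⁺=0.0000, hold=7.4852 ⇒ V=7.4852 continue  boundary S*=82.5857
step 1: (k=1,j=0): S=94.0080, (K−S)⁺=30.6420, hold=32.0993 ⇒ V=32.0993 continue | (k=1,j=1): S=121.8103, (K−S)⁺=2.8397, hold=14.8228 ⇒ V=14.8228 continue  boundary S*=-
step 0: (k=0,j=0): S=107.0100, (K−S)⁺=17.6400, hold=23.5671 ⇒ V=23.5671 continue  boundary S*=-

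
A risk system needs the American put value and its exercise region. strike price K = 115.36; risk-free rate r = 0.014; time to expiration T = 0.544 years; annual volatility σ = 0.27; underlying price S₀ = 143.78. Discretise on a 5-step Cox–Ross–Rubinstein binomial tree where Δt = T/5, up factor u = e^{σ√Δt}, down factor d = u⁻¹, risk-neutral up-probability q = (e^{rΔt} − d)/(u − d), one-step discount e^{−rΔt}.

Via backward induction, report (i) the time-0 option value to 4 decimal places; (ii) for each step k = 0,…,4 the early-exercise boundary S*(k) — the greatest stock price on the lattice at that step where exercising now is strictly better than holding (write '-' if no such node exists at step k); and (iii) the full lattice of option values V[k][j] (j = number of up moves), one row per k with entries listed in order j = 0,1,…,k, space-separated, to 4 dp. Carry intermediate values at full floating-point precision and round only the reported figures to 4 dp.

params: Δt=0.10880 u=1.09315 d=0.91479 q=0.48630 e^(-rΔt)=0.99848
t_5 payoffs: 23.2495 5.2910 0.0000 0.0000 0.0000 0.0000
t_4: node(4,0) S=100.6902 payoff=14.6698 vs cont=14.4943 → 14.6698 [stop]  node(4,1) S=120.3214 payoff=0.0000 vs cont=2.7139 → 2.7139 [wait]  node(4,2) S=143.7800 payoff=0.0000 vs cont=0.0000 → 0.0000 [wait]  node(4,3) S=171.8123 payoff=0.0000 vs cont=0.0000 → 0.0000 [wait]  node(4,4) S=205.3099 payoff=0.0000 vs cont=0.0000 → 0.0000 [wait]  ⇒ S*(4)=100.6902
t_3: node(3,0) S=110.0690 payoff=5.2910 vs cont=8.8422 → 8.8422 [wait]  node(3,1) S=131.5287 payoff=0.0000 vs cont=1.3920 → 1.3920 [wait]  node(3,2) S=157.1724 payoff=0.0000 vs cont=0.0000 → 0.0000 [wait]  node(3,3) S=187.8158 payoff=0.0000 vs cont=0.0000 → 0.0000 [wait]  ⇒ S*(3)=-
t_2: node(2,0) S=120.3214 payoff=0.0000 vs cont=5.2113 → 5.2113 [wait]  node(2,1) S=143.7800 payoff=0.0000 vs cont=0.7140 → 0.7140 [wait]  node(2,2) S=171.8123 payoff=0.0000 vs cont=0.0000 → 0.0000 [wait]  ⇒ S*(2)=-
t_1: node(1,0) S=131.5287 payoff=0.0000 vs cont=3.0197 → 3.0197 [wait]  node(1,1) S=157.1724 payoff=0.0000 vs cont=0.3662 → 0.3662 [wait]  ⇒ S*(1)=-
t_0: node(0,0) S=143.7800 payoff=0.0000 vs cont=1.7267 → 1.7267 [wait]  ⇒ S*(0)=-

price = 1.7267
boundary = - - - - 100.6902
tree:
1.7267
3.0197 0.3662
5.2113 0.7140 0.0000
8.8422 1.3920 0.0000 0.0000
14.6698 2.7139 0.0000 0.0000 0.0000
23.2495 5.2910 0.0000 0.0000 0.0000 0.0000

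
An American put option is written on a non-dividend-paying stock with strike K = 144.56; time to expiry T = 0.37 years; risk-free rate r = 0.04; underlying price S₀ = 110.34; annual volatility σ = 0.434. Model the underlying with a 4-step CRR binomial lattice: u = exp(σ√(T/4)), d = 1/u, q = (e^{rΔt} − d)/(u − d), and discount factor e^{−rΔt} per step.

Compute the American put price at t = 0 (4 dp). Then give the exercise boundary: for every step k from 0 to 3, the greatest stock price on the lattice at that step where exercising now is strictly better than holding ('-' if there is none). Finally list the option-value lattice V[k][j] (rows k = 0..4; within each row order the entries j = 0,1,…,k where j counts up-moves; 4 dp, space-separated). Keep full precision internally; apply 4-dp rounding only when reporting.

price = 35.4925
boundary = - 96.6959 110.3400 125.9094
tree:
35.4925
47.8641 22.4196
59.8211 34.2200 9.8621
70.2995 47.8641 18.6506 0.4572
79.4822 59.8211 34.2200 0.8843 0.0000

params: Δt=0.09250 u=1.14110 d=0.87634 q=0.48105 e^(-rΔt)=0.99631
t_4 payoffs: 79.4822 59.8211 34.2200 0.8843 0.0000
t_3: node(3,0) S=74.2605 payoff=70.2995 vs cont=69.7657 → 70.2995 [stop]  node(3,1) S=96.6959 payoff=47.8641 vs cont=47.3303 → 47.8641 [stop]  node(3,2) S=125.9094 payoff=18.6506 vs cont=18.1167 → 18.6506 [stop]  node(3,3) S=163.9488 payoff=0.0000 vs cont=0.4572 → 0.4572 [wait]  ⇒ S*(3)=125.9094
t_2: node(2,0) S=84.7389 payoff=59.8211 vs cont=59.2872 → 59.8211 [stop]  node(2,1) S=110.3400 payoff=34.2200 vs cont=33.6861 → 34.2200 [stop]  node(2,2) S=143.6757 payoff=0.8843 vs cont=9.8621 → 9.8621 [wait]  ⇒ S*(2)=110.3400
t_1: node(1,0) S=96.6959 payoff=47.8641 vs cont=47.3303 → 47.8641 [stop]  node(1,1) S=125.9094 payoff=18.6506 vs cont=22.4196 → 22.4196 [wait]  ⇒ S*(1)=96.6959
t_0: node(0,0) S=110.3400 payoff=34.2200 vs cont=35.4925 → 35.4925 [wait]  ⇒ S*(0)=-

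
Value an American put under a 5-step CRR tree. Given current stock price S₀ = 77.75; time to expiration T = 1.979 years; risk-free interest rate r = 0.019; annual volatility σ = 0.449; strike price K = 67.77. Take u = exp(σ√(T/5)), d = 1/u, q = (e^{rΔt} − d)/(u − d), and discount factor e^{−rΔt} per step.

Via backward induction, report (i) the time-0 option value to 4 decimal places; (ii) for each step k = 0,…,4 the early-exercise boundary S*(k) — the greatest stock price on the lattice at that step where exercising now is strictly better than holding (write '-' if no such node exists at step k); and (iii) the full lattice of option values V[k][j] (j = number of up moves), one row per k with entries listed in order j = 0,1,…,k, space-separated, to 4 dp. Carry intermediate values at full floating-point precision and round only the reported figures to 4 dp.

Δt=0.39580, u=1.32641, d=0.75391, q=0.44303, disc=e^(-rΔt)=0.99251
k=5 terminal: V=max(K-S,0) → 48.8331 34.4531 9.1532 0.0000 0.0000 0.0000
k=4: j=0 S=25.1181 intr=42.6519 cont=42.1442 V=42.6519[EX]; j=1 S=44.1920 intr=23.5780 cont=23.0703 V=23.5780[EX]; j=2 S=77.7500 intr=0.0000 cont=5.0599 V=5.0599[hold]; j=3 S=136.7910 intr=0.0000 cont=0.0000 V=0.0000[hold]; j=4 S=240.6659 intr=0.0000 cont=0.0000 V=0.0000[hold]  S*(4)=44.1920
k=3: j=0 S=33.3169 intr=34.4531 cont=33.9453 V=34.4531[EX]; j=1 S=58.6168 intr=9.1532 cont=15.2587 V=15.2587[hold]; j=2 S=103.1286 intr=0.0000 cont=2.7971 V=2.7971[hold]; j=3 S=181.4412 intr=0.0000 cont=0.0000 V=0.0000[hold]  S*(3)=33.3169
k=2: j=0 S=44.1920 intr=23.5780 cont=25.7550 V=25.7550[hold]; j=1 S=77.7500 intr=0.0000 cont=9.6649 V=9.6649[hold]; j=2 S=136.7910 intr=0.0000 cont=1.5462 V=1.5462[hold]  S*(2)=-
k=1: j=0 S=58.6168 intr=9.1532 cont=18.4870 V=18.4870[hold]; j=1 S=103.1286 intr=0.0000 cont=6.0226 V=6.0226[hold]  S*(1)=-
k=0: j=0 S=77.7500 intr=0.0000 cont=12.8677 V=12.8677[hold]  S*(0)=-

price = 12.8677
boundary = - - - 33.3169 44.1920
tree:
12.8677
18.4870 6.0226
25.7550 9.6649 1.5462
34.4531 15.2587 2.7971 0.0000
42.6519 23.5780 5.0599 0.0000 0.0000
48.8331 34.4531 9.1532 0.0000 0.0000 0.0000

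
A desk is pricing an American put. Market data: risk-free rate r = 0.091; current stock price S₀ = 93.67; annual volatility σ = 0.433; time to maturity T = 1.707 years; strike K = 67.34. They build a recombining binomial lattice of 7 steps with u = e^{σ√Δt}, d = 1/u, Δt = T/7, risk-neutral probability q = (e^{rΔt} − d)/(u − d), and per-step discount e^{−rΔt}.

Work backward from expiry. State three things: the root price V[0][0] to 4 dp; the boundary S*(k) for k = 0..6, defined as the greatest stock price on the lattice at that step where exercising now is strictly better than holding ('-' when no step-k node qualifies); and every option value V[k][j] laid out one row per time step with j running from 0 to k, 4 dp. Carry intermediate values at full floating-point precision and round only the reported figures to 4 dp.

Δt=0.24386  u=1.23840  d=0.80749  q=0.49882  discount=0.97805
step 7 (expiry): payoffs max(K−S,0) = 46.3717 35.1820 18.0211 0.0000 0.0000 0.0000 0.0000 0.0000
step 6: (k=6,j=0): S=25.9673, (K−S)⁺=41.3727, hold=39.8949 ⇒ V=41.3727 exercise | (k=6,j=1): S=39.8246, (K−S)⁺=27.5154, hold=26.0376 ⇒ V=27.5154 exercise | (k=6,j=2): S=61.0767, (K−S)⁺=6.2633, hold=8.8336 ⇒ V=8.8336 continue | (k=6,j=3): S=93.6700, (K−S)⁺=0.0000, hold=0.0000 ⇒ V=0.0000 continue | (k=6,j=4): S=143.6565, (K−S)⁺=0.0000, hold=0.0000 ⇒ V=0.0000 continue | (k=6,j=5): S=220.3181, (K−S)⁺=0.0000, hold=0.0000 ⇒ V=0.0000 continue | (k=6,j=6): S=337.8897, (K−S)⁺=0.0000, hold=0.0000 ⇒ V=0.0000 continue  boundary S*=39.8246
step 5: (k=5,j=0): S=32.1580, (K−S)⁺=35.1820, hold=33.7042 ⇒ V=35.1820 exercise | (k=5,j=1): S=49.3189, (K−S)⁺=18.0211, hold=17.7972 ⇒ V=18.0211 exercise | (k=5,j=2): S=75.6377, (K−S)⁺=0.0000, hold=4.3301 ⇒ V=4.3301 continue | (k=5,j=3): S=116.0013, (K−S)⁺=0.0000, hold=0.0000 ⇒ V=0.0000 continue | (k=5,j=4): S=177.9048, (K−S)⁺=0.0000, hold=0.0000 ⇒ V=0.0000 continue | (k=5,j=5): S=272.8428, (K−S)⁺=0.0000, hold=0.0000 ⇒ V=0.0000 continue  boundary S*=49.3189
step 4: (k=4,j=0): S=39.8246, (K−S)⁺=27.5154, hold=26.0376 ⇒ V=27.5154 exercise | (k=4,j=1): S=61.0767, (K−S)⁺=6.2633, hold=10.9461 ⇒ V=10.9461 continue | (k=4,j=2): S=93.6700, (K−S)⁺=0.0000, hold=2.1225 ⇒ V=2.1225 continue | (k=4,j=3): S=143.6565, (K−S)⁺=0.0000, hold=0.0000 ⇒ V=0.0000 continue | (k=4,j=4): S=220.3181, (K−S)⁺=0.0000, hold=0.0000 ⇒ V=0.0000 continue  boundary S*=39.8246
step 3: (k=3,j=0): S=49.3189, (K−S)⁺=18.0211, hold=18.8279 ⇒ V=18.8279 continue | (k=3,j=1): S=75.6377, (K−S)⁺=0.0000, hold=6.4011 ⇒ V=6.4011 continue | (k=3,j=2): S=116.0013, (K−S)⁺=0.0000, hold=1.0404 ⇒ V=1.0404 continue | (k=3,j=3): S=177.9048, (K−S)⁺=0.0000, hold=0.0000 ⇒ V=0.0000 continue  boundary S*=-
step 2: (k=2,j=0): S=61.0767, (K−S)⁺=6.2633, hold=12.3520 ⇒ V=12.3520 continue | (k=2,j=1): S=93.6700, (K−S)⁺=0.0000, hold=3.6453 ⇒ V=3.6453 continue | (k=2,j=2): S=143.6565, (K−S)⁺=0.0000, hold=0.5100 ⇒ V=0.5100 continue  boundary S*=-
step 1: (k=1,j=0): S=75.6377, (K−S)⁺=0.0000, hold=7.8331 ⇒ V=7.8331 continue | (k=1,j=1): S=116.0013, (K−S)⁺=0.0000, hold=2.0357 ⇒ V=2.0357 continue  boundary S*=-
step 0: (k=0,j=0): S=93.6700, (K−S)⁺=0.0000, hold=4.8328 ⇒ V=4.8328 continue  boundary S*=-

price = 4.8328
boundary = - - - - 39.8246 49.3189 39.8246
tree:
4.8328
7.8331 2.0357
12.3520 3.6453 0.5100
18.8279 6.4011 1.0404 0.0000
27.5154 10.9461 2.1225 0.0000 0.0000
35.1820 18.0211 4.3301 0.0000 0.0000 0.0000
41.3727 27.5154 8.8336 0.0000 0.0000 0.0000 0.0000
46.3717 35.1820 18.0211 0.0000 0.0000 0.0000 0.0000 0.0000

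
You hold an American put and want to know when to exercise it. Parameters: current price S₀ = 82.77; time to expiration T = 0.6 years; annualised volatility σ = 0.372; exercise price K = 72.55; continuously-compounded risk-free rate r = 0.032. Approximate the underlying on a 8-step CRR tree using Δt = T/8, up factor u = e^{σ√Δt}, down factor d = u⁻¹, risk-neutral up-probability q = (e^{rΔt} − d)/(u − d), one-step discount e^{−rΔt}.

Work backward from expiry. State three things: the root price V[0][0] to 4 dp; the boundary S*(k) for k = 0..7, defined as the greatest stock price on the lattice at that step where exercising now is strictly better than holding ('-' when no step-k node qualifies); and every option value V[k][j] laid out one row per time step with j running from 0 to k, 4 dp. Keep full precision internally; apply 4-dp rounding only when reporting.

Δt=0.07500  u=1.10725  d=0.90314  q=0.48633  discount=0.99760
step 8 (expiry): payoffs max(K−S,0) = 35.9132 27.6334 17.4825 5.0375 0.0000 0.0000 0.0000 0.0000 0.0000
step 7: (k=7,j=0): S=40.5660, (K−S)⁺=31.9840, hold=31.8101 ⇒ V=31.9840 exercise | (k=7,j=1): S=49.7337, (K−S)⁺=22.8163, hold=22.6423 ⇒ V=22.8163 exercise | (k=7,j=2): S=60.9733, (K−S)⁺=11.5767, hold=11.4028 ⇒ V=11.5767 exercise | (k=7,j=3): S=74.7530, (K−S)⁺=0.0000, hold=2.5814 ⇒ V=2.5814 continue | (k=7,j=4): S=91.6468, (K−S)⁺=0.0000, hold=0.0000 ⇒ V=0.0000 continue | (k=7,j=5): S=112.3585, (K−S)⁺=0.0000, hold=0.0000 ⇒ V=0.0000 continue | (k=7,j=6): S=137.7510, (K−S)⁺=0.0000, hold=0.0000 ⇒ V=0.0000 continue | (k=7,j=7): S=168.8820, (K−S)⁺=0.0000, hold=0.0000 ⇒ V=0.0000 continue  boundary S*=60.9733
step 6: (k=6,j=0): S=44.9166, (K−S)⁺=27.6334, hold=27.4595 ⇒ V=27.6334 exercise | (k=6,j=1): S=55.0675, (K−S)⁺=17.4825, hold=17.3086 ⇒ V=17.4825 exercise | (k=6,j=2): S=67.5125, (K−S)⁺=5.0375, hold=7.1848 ⇒ V=7.1848 continue | (k=6,j=3): S=82.7700, (K−S)⁺=0.0000, hold=1.3228 ⇒ V=1.3228 continue | (k=6,j=4): S=101.4756, (K−S)⁺=0.0000, hold=0.0000 ⇒ V=0.0000 continue | (k=6,j=5): S=124.4086, (K−S)⁺=0.0000, hold=0.0000 ⇒ V=0.0000 continue | (k=6,j=6): S=152.5243, (K−S)⁺=0.0000, hold=0.0000 ⇒ V=0.0000 continue  boundary S*=55.0675
step 5: (k=5,j=0): S=49.7337, (K−S)⁺=22.8163, hold=22.6423 ⇒ V=22.8163 exercise | (k=5,j=1): S=60.9733, (K−S)⁺=11.5767, hold=12.4445 ⇒ V=12.4445 continue | (k=5,j=2): S=74.7530, (K−S)⁺=0.0000, hold=4.3236 ⇒ V=4.3236 continue | (k=5,j=3): S=91.6468, (K−S)⁺=0.0000, hold=0.6779 ⇒ V=0.6779 continue | (k=5,j=4): S=112.3585, (K−S)⁺=0.0000, hold=0.0000 ⇒ V=0.0000 continue | (k=5,j=5): S=137.7510, (K−S)⁺=0.0000, hold=0.0000 ⇒ V=0.0000 continue  boundary S*=49.7337
step 4: (k=4,j=0): S=55.0675, (K−S)⁺=17.4825, hold=17.7296 ⇒ V=17.7296 continue | (k=4,j=1): S=67.5125, (K−S)⁺=5.0375, hold=8.4747 ⇒ V=8.4747 continue | (k=4,j=2): S=82.7700, (K−S)⁺=0.0000, hold=2.5445 ⇒ V=2.5445 continue | (k=4,j=3): S=101.4756, (K−S)⁺=0.0000, hold=0.3474 ⇒ V=0.3474 continue | (k=4,j=4): S=124.4086, (K−S)⁺=0.0000, hold=0.0000 ⇒ V=0.0000 continue  boundary S*=-
step 3: (k=3,j=0): S=60.9733, (K−S)⁺=11.5767, hold=13.1970 ⇒ V=13.1970 continue | (k=3,j=1): S=74.7530, (K−S)⁺=0.0000, hold=5.5773 ⇒ V=5.5773 continue | (k=3,j=2): S=91.6468, (K−S)⁺=0.0000, hold=1.4724 ⇒ V=1.4724 continue | (k=3,j=3): S=112.3585, (K−S)⁺=0.0000, hold=0.1780 ⇒ V=0.1780 continue  boundary S*=-
step 2: (k=2,j=0): S=67.5125, (K−S)⁺=5.0375, hold=9.4686 ⇒ V=9.4686 continue | (k=2,j=1): S=82.7700, (K−S)⁺=0.0000, hold=3.5724 ⇒ V=3.5724 continue | (k=2,j=2): S=101.4756, (K−S)⁺=0.0000, hold=0.8409 ⇒ V=0.8409 continue  boundary S*=-
step 1: (k=1,j=0): S=74.7530, (K−S)⁺=0.0000, hold=6.5853 ⇒ V=6.5853 continue | (k=1,j=1): S=91.6468, (K−S)⁺=0.0000, hold=2.2386 ⇒ V=2.2386 continue  boundary S*=-
step 0: (k=0,j=0): S=82.7700, (K−S)⁺=0.0000, hold=4.4607 ⇒ V=4.4607 continue  boundary S*=-

price = 4.4607
boundary = - - - - - 49.7337 55.0675 60.9733
tree:
4.4607
6.5853 2.2386
9.4686 3.5724 0.8409
13.1970 5.5773 1.4724 0.1780
17.7296 8.4747 2.5445 0.3474 0.0000
22.8163 12.4445 4.3236 0.6779 0.0000 0.0000
27.6334 17.4825 7.1848 1.3228 0.0000 0.0000 0.0000
31.9840 22.8163 11.5767 2.5814 0.0000 0.0000 0.0000 0.0000
35.9132 27.6334 17.4825 5.0375 0.0000 0.0000 0.0000 0.0000 0.0000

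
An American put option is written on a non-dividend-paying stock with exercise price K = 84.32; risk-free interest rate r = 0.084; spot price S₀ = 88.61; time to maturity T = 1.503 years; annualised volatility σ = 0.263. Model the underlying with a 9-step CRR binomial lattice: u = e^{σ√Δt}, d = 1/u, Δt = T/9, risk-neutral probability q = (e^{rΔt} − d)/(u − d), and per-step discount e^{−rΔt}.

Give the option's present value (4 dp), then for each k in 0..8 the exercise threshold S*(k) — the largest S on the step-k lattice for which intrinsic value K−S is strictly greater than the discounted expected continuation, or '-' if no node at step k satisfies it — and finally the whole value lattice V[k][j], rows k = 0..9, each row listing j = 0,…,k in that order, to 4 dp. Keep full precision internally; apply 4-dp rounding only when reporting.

price = 5.7679
boundary = - - - 64.1879 57.6470 64.1879 57.6470 64.1879 71.4710
tree:
5.7679
8.9993 3.1525
13.6641 5.2416 1.4466
20.1321 8.4848 2.6023 0.4951
26.6730 13.3103 4.5760 0.9808 0.0922
32.5474 20.1321 7.8188 1.9196 0.2028 0.0000
37.8231 26.6730 12.8696 3.6997 0.4459 0.0000 0.0000
42.5613 32.5474 20.1321 6.9892 0.9805 0.0000 0.0000 0.0000
46.8166 37.8231 26.6730 12.8490 2.1557 0.0000 0.0000 0.0000 0.0000
50.6383 42.5613 32.5474 20.1321 4.7396 0.0000 0.0000 0.0000 0.0000 0.0000

Δt=0.16700  u=1.11346  d=0.89810  q=0.53875  discount=0.98607
step 9 (expiry): payoffs max(K−S,0) = 50.6383 42.5613 32.5474 20.1321 4.7396 0.0000 0.0000 0.0000 0.0000 0.0000
step 8: (k=8,j=0): S=37.5034, (K−S)⁺=46.8166, hold=45.6420 ⇒ V=46.8166 exercise | (k=8,j=1): S=46.4969, (K−S)⁺=37.8231, hold=36.6485 ⇒ V=37.8231 exercise | (k=8,j=2): S=57.6470, (K−S)⁺=26.6730, hold=25.4984 ⇒ V=26.6730 exercise | (k=8,j=3): S=71.4710, (K−S)⁺=12.8490, hold=11.6744 ⇒ V=12.8490 exercise | (k=8,j=4): S=88.6100, (K−S)⁺=0.0000, hold=2.1557 ⇒ V=2.1557 continue | (k=8,j=5): S=109.8590, (K−S)⁺=0.0000, hold=0.0000 ⇒ V=0.0000 continue | (k=8,j=6): S=136.2036, (K−S)⁺=0.0000, hold=0.0000 ⇒ V=0.0000 continue | (k=8,j=7): S=168.8658, (K−S)⁺=0.0000, hold=0.0000 ⇒ V=0.0000 continue | (k=8,j=8): S=209.3605, (K−S)⁺=0.0000, hold=0.0000 ⇒ V=0.0000 continue  boundary S*=71.4710
step 7: (k=7,j=0): S=41.7587, (K−S)⁺=42.5613, hold=41.3867 ⇒ V=42.5613 exercise | (k=7,j=1): S=51.7726, (K−S)⁺=32.5474, hold=31.3728 ⇒ V=32.5474 exercise | (k=7,j=2): S=64.1879, (K−S)⁺=20.1321, hold=18.9575 ⇒ V=20.1321 exercise | (k=7,j=3): S=79.5804, (K−S)⁺=4.7396, hold=6.9892 ⇒ V=6.9892 continue | (k=7,j=4): S=98.6641, (K−S)⁺=0.0000, hold=0.9805 ⇒ V=0.9805 continue | (k=7,j=5): S=122.3242, (K−S)⁺=0.0000, hold=0.0000 ⇒ V=0.0000 continue | (k=7,j=6): S=151.6580, (K−S)⁺=0.0000, hold=0.0000 ⇒ V=0.0000 continue | (k=7,j=7): S=188.0261, (K−S)⁺=0.0000, hold=0.0000 ⇒ V=0.0000 continue  boundary S*=64.1879
step 6: (k=6,j=0): S=46.4969, (K−S)⁺=37.8231, hold=36.6485 ⇒ V=37.8231 exercise | (k=6,j=1): S=57.6470, (K−S)⁺=26.6730, hold=25.4984 ⇒ V=26.6730 exercise | (k=6,j=2): S=71.4710, (K−S)⁺=12.8490, hold=12.8696 ⇒ V=12.8696 continue | (k=6,j=3): S=88.6100, (K−S)⁺=0.0000, hold=3.6997 ⇒ V=3.6997 continue | (k=6,j=4): S=109.8590, (K−S)⁺=0.0000, hold=0.4459 ⇒ V=0.4459 continue | (k=6,j=5): S=136.2036, (K−S)⁺=0.0000, hold=0.0000 ⇒ V=0.0000 continue | (k=6,j=6): S=168.8658, (K−S)⁺=0.0000, hold=0.0000 ⇒ V=0.0000 continue  boundary S*=57.6470
step 5: (k=5,j=0): S=51.7726, (K−S)⁺=32.5474, hold=31.3728 ⇒ V=32.5474 exercise | (k=5,j=1): S=64.1879, (K−S)⁺=20.1321, hold=18.9684 ⇒ V=20.1321 exercise | (k=5,j=2): S=79.5804, (K−S)⁺=4.7396, hold=7.8188 ⇒ V=7.8188 continue | (k=5,j=3): S=98.6641, (K−S)⁺=0.0000, hold=1.9196 ⇒ V=1.9196 continue | (k=5,j=4): S=122.3242, (K−S)⁺=0.0000, hold=0.2028 ⇒ V=0.2028 continue | (k=5,j=5): S=151.6580, (K−S)⁺=0.0000, hold=0.0000 ⇒ V=0.0000 continue  boundary S*=64.1879
step 4: (k=4,j=0): S=57.6470, (K−S)⁺=26.6730, hold=25.4984 ⇒ V=26.6730 exercise | (k=4,j=1): S=71.4710, (K−S)⁺=12.8490, hold=13.3103 ⇒ V=13.3103 continue | (k=4,j=2): S=88.6100, (K−S)⁺=0.0000, hold=4.5760 ⇒ V=4.5760 continue | (k=4,j=3): S=109.8590, (K−S)⁺=0.0000, hold=0.9808 ⇒ V=0.9808 continue | (k=4,j=4): S=136.2036, (K−S)⁺=0.0000, hold=0.0922 ⇒ V=0.0922 continue  boundary S*=57.6470
step 3: (k=3,j=0): S=64.1879, (K−S)⁺=20.1321, hold=19.2026 ⇒ V=20.1321 exercise | (k=3,j=1): S=79.5804, (K−S)⁺=4.7396, hold=8.4848 ⇒ V=8.4848 continue | (k=3,j=2): S=98.6641, (K−S)⁺=0.0000, hold=2.6023 ⇒ V=2.6023 continue | (k=3,j=3): S=122.3242, (K−S)⁺=0.0000, hold=0.4951 ⇒ V=0.4951 continue  boundary S*=64.1879
step 2: (k=2,j=0): S=71.4710, (K−S)⁺=12.8490, hold=13.6641 ⇒ V=13.6641 continue | (k=2,j=1): S=88.6100, (K−S)⁺=0.0000, hold=5.2416 ⇒ V=5.2416 continue | (k=2,j=2): S=109.8590, (K−S)⁺=0.0000, hold=1.4466 ⇒ V=1.4466 continue  boundary S*=-
step 1: (k=1,j=0): S=79.5804, (K−S)⁺=4.7396, hold=8.9993 ⇒ V=8.9993 continue | (k=1,j=1): S=98.6641, (K−S)⁺=0.0000, hold=3.1525 ⇒ V=3.1525 continue  boundary S*=-
step 0: (k=0,j=0): S=88.6100, (K−S)⁺=0.0000, hold=5.7679 ⇒ V=5.7679 continue  boundary S*=-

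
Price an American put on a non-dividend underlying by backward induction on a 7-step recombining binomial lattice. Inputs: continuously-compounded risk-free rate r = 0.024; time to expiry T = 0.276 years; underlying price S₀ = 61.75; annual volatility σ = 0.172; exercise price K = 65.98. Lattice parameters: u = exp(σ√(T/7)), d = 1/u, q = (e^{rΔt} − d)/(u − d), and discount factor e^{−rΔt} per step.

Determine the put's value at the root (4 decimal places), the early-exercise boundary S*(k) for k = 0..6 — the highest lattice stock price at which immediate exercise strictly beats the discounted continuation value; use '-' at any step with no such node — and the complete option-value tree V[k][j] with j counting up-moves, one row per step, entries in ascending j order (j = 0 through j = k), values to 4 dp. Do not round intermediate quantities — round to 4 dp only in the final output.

price = 4.8311
boundary = - - 57.6729 55.7364 57.6729 59.6766 61.7500
tree:
4.8311
6.4456 3.2597
8.3071 4.6355 1.9190
10.2436 6.3435 2.9720 0.8917
12.1150 8.3071 4.4332 1.5472 0.2516
13.9236 10.2436 6.3034 2.6106 0.5092 0.0000
15.6715 12.1150 8.3071 4.2300 1.0302 0.0000 0.0000
17.3607 13.9236 10.2436 6.3034 2.0846 0.0000 0.0000 0.0000

Δt=0.03943, u=1.03474, d=0.96642, q=0.50532, disc=e^(-rΔt)=0.99905
k=7 terminal: V=max(K-S,0) → 17.3607 13.9236 10.2436 6.3034 2.0846 0.0000 0.0000 0.0000
k=6: j=0 S=50.3085 intr=15.6715 cont=15.6091 V=15.6715[EX]; j=1 S=53.8650 intr=12.1150 cont=12.0526 V=12.1150[EX]; j=2 S=57.6729 intr=8.3071 cont=8.2447 V=8.3071[EX]; j=3 S=61.7500 intr=4.2300 cont=4.1676 V=4.2300[EX]; j=4 S=66.1153 intr=0.0000 cont=1.0302 V=1.0302[hold]; j=5 S=70.7893 intr=0.0000 cont=0.0000 V=0.0000[hold]; j=6 S=75.7936 intr=0.0000 cont=0.0000 V=0.0000[hold]  S*(6)=61.7500
k=5: j=0 S=52.0564 intr=13.9236 cont=13.8612 V=13.9236[EX]; j=1 S=55.7364 intr=10.2436 cont=10.1812 V=10.2436[EX]; j=2 S=59.6766 intr=6.3034 cont=6.2410 V=6.3034[EX]; j=3 S=63.8954 intr=2.0846 cont=2.6106 V=2.6106[hold]; j=4 S=68.4124 intr=0.0000 cont=0.5092 V=0.5092[hold]; j=5 S=73.2487 intr=0.0000 cont=0.0000 V=0.0000[hold]  S*(5)=59.6766
k=4: j=0 S=53.8650 intr=12.1150 cont=12.0526 V=12.1150[EX]; j=1 S=57.6729 intr=8.3071 cont=8.2447 V=8.3071[EX]; j=2 S=61.7500 intr=4.2300 cont=4.4332 V=4.4332[hold]; j=3 S=66.1153 intr=0.0000 cont=1.5472 V=1.5472[hold]; j=4 S=70.7893 intr=0.0000 cont=0.2516 V=0.2516[hold]  S*(4)=57.6729
k=3: j=0 S=55.7364 intr=10.2436 cont=10.1812 V=10.2436[EX]; j=1 S=59.6766 intr=6.3034 cont=6.3435 V=6.3435[hold]; j=2 S=63.8954 intr=2.0846 cont=2.9720 V=2.9720[hold]; j=3 S=68.4124 intr=0.0000 cont=0.8917 V=0.8917[hold]  S*(3)=55.7364
k=2: j=0 S=57.6729 intr=8.3071 cont=8.2650 V=8.3071[EX]; j=1 S=61.7500 intr=4.2300 cont=4.6355 V=4.6355[hold]; j=2 S=66.1153 intr=0.0000 cont=1.9190 V=1.9190[hold]  S*(2)=57.6729
k=1: j=0 S=59.6766 intr=6.3034 cont=6.4456 V=6.4456[hold]; j=1 S=63.8954 intr=2.0846 cont=3.2597 V=3.2597[hold]  S*(1)=-
k=0: j=0 S=61.7500 intr=4.2300 cont=4.8311 V=4.8311[hold]  S*(0)=-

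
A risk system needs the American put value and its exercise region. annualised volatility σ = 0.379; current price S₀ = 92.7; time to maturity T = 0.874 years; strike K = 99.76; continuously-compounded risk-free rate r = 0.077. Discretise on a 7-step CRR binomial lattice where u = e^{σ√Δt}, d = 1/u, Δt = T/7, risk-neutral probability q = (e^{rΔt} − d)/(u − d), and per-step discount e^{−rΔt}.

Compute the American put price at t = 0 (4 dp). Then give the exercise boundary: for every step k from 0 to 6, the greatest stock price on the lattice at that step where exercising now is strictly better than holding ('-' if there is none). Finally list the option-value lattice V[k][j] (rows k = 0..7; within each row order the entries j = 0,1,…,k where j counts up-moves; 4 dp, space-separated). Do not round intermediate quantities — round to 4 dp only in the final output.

price = 14.4414
boundary = - - 70.9183 62.0294 70.9183 62.0294 70.9183
tree:
14.4414
20.7821 8.4422
28.8417 13.2032 3.8914
37.7306 19.9422 6.7859 1.1008
45.5054 28.8417 11.5156 2.2342 0.0000
52.3057 37.7306 18.7913 4.5346 0.0000 0.0000
58.2536 45.5054 28.8417 9.2033 0.0000 0.0000 0.0000
63.4560 52.3057 37.7306 18.6790 0.0000 0.0000 0.0000 0.0000

params: Δt=0.12486 u=1.14330 d=0.87466 q=0.50253 e^(-rΔt)=0.99043
t_7 payoffs: 63.4560 52.3057 37.7306 18.6790 0.0000 0.0000 0.0000 0.0000
t_6: node(6,0) S=41.5064 payoff=58.2536 vs cont=57.2991 → 58.2536 [stop]  node(6,1) S=54.2546 payoff=45.5054 vs cont=44.5509 → 45.5054 [stop]  node(6,2) S=70.9183 payoff=28.8417 vs cont=27.8872 → 28.8417 [stop]  node(6,3) S=92.7000 payoff=7.0600 vs cont=9.2033 → 9.2033 [wait]  node(6,4) S=121.1717 payoff=0.0000 vs cont=0.0000 → 0.0000 [wait]  node(6,5) S=158.3882 payoff=0.0000 vs cont=0.0000 → 0.0000 [wait]  node(6,6) S=207.0353 payoff=0.0000 vs cont=0.0000 → 0.0000 [wait]  ⇒ S*(6)=70.9183
t_5: node(5,0) S=47.4543 payoff=52.3057 vs cont=51.3512 → 52.3057 [stop]  node(5,1) S=62.0294 payoff=37.7306 vs cont=36.7761 → 37.7306 [stop]  node(5,2) S=81.0810 payoff=18.6790 vs cont=18.7913 → 18.7913 [wait]  node(5,3) S=105.9841 payoff=0.0000 vs cont=4.5346 → 4.5346 [wait]  node(5,4) S=138.5358 payoff=0.0000 vs cont=0.0000 → 0.0000 [wait]  node(5,5) S=181.0855 payoff=0.0000 vs cont=0.0000 → 0.0000 [wait]  ⇒ S*(5)=62.0294
t_4: node(4,0) S=54.2546 payoff=45.5054 vs cont=44.5509 → 45.5054 [stop]  node(4,1) S=70.9183 payoff=28.8417 vs cont=27.9431 → 28.8417 [stop]  node(4,2) S=92.7000 payoff=7.0600 vs cont=11.5156 → 11.5156 [wait]  node(4,3) S=121.1717 payoff=0.0000 vs cont=2.2342 → 2.2342 [wait]  node(4,4) S=158.3882 payoff=0.0000 vs cont=0.0000 → 0.0000 [wait]  ⇒ S*(4)=70.9183
t_3: node(3,0) S=62.0294 payoff=37.7306 vs cont=36.7761 → 37.7306 [stop]  node(3,1) S=81.0810 payoff=18.6790 vs cont=19.9422 → 19.9422 [wait]  node(3,2) S=105.9841 payoff=0.0000 vs cont=6.7859 → 6.7859 [wait]  node(3,3) S=138.5358 payoff=0.0000 vs cont=1.1008 → 1.1008 [wait]  ⇒ S*(3)=62.0294
t_2: node(2,0) S=70.9183 payoff=28.8417 vs cont=28.5159 → 28.8417 [stop]  node(2,1) S=92.7000 payoff=7.0600 vs cont=13.2032 → 13.2032 [wait]  node(2,2) S=121.1717 payoff=0.0000 vs cont=3.8914 → 3.8914 [wait]  ⇒ S*(2)=70.9183
t_1: node(1,0) S=81.0810 payoff=18.6790 vs cont=20.7821 → 20.7821 [wait]  node(1,1) S=105.9841 payoff=0.0000 vs cont=8.4422 → 8.4422 [wait]  ⇒ S*(1)=-
t_0: node(0,0) S=92.7000 payoff=7.0600 vs cont=14.4414 → 14.4414 [wait]  ⇒ S*(0)=-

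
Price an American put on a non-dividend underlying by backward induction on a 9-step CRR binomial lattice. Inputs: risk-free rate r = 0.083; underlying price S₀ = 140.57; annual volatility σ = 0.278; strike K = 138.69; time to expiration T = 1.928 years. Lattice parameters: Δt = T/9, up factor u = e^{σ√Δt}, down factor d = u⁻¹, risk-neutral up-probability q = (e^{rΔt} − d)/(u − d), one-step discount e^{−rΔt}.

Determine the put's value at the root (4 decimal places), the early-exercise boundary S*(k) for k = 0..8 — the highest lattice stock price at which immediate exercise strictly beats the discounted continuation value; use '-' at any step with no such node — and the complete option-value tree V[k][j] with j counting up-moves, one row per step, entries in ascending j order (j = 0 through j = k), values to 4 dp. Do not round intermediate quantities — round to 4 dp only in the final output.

Δt=0.21422  u=1.13731  d=0.87926  q=0.53740  discount=0.98238
step 9 (expiry): payoffs max(K−S,0) = 94.5363 81.5779 64.8164 43.1356 15.0918 0.0000 0.0000 0.0000 0.0000 0.0000
step 8: (k=8,j=0): S=50.2166, (K−S)⁺=88.4734, hold=86.0292 ⇒ V=88.4734 exercise | (k=8,j=1): S=64.9544, (K−S)⁺=73.7356, hold=71.2914 ⇒ V=73.7356 exercise | (k=8,j=2): S=84.0176, (K−S)⁺=54.6724, hold=52.2283 ⇒ V=54.6724 exercise | (k=8,j=3): S=108.6754, (K−S)⁺=30.0146, hold=27.5704 ⇒ V=30.0146 exercise | (k=8,j=4): S=140.5700, (K−S)⁺=0.0000, hold=6.8585 ⇒ V=6.8585 continue | (k=8,j=5): S=181.8251, (K−S)⁺=0.0000, hold=0.0000 ⇒ V=0.0000 continue | (k=8,j=6): S=235.1880, (K−S)⁺=0.0000, hold=0.0000 ⇒ V=0.0000 continue | (k=8,j=7): S=304.2121, (K−S)⁺=0.0000, hold=0.0000 ⇒ V=0.0000 continue | (k=8,j=8): S=393.4937, (K−S)⁺=0.0000, hold=0.0000 ⇒ V=0.0000 continue  boundary S*=108.6754
step 7: (k=7,j=0): S=57.1121, (K−S)⁺=81.5779, hold=79.1337 ⇒ V=81.5779 exercise | (k=7,j=1): S=73.8736, (K−S)⁺=64.8164, hold=62.3722 ⇒ V=64.8164 exercise | (k=7,j=2): S=95.5544, (K−S)⁺=43.1356, hold=40.6914 ⇒ V=43.1356 exercise | (k=7,j=3): S=123.5982, (K−S)⁺=15.0918, hold=17.2609 ⇒ V=17.2609 continue | (k=7,j=4): S=159.8723, (K−S)⁺=0.0000, hold=3.1169 ⇒ V=3.1169 continue | (k=7,j=5): S=206.7924, (K−S)⁺=0.0000, hold=0.0000 ⇒ V=0.0000 continue | (k=7,j=6): S=267.4828, (K−S)⁺=0.0000, hold=0.0000 ⇒ V=0.0000 continue | (k=7,j=7): S=345.9849, (K−S)⁺=0.0000, hold=0.0000 ⇒ V=0.0000 continue  boundary S*=95.5544
step 6: (k=6,j=0): S=64.9544, (K−S)⁺=73.7356, hold=71.2914 ⇒ V=73.7356 exercise | (k=6,j=1): S=84.0176, (K−S)⁺=54.6724, hold=52.2283 ⇒ V=54.6724 exercise | (k=6,j=2): S=108.6754, (K−S)⁺=30.0146, hold=28.7155 ⇒ V=30.0146 exercise | (k=6,j=3): S=140.5700, (K−S)⁺=0.0000, hold=9.4897 ⇒ V=9.4897 continue | (k=6,j=4): S=181.8251, (K−S)⁺=0.0000, hold=1.4165 ⇒ V=1.4165 continue | (k=6,j=5): S=235.1880, (K−S)⁺=0.0000, hold=0.0000 ⇒ V=0.0000 continue | (k=6,j=6): S=304.2121, (K−S)⁺=0.0000, hold=0.0000 ⇒ V=0.0000 continue  boundary S*=108.6754
step 5: (k=5,j=0): S=73.8736, (K−S)⁺=64.8164, hold=62.3722 ⇒ V=64.8164 exercise | (k=5,j=1): S=95.5544, (K−S)⁺=43.1356, hold=40.6914 ⇒ V=43.1356 exercise | (k=5,j=2): S=123.5982, (K−S)⁺=15.0918, hold=18.6500 ⇒ V=18.6500 continue | (k=5,j=3): S=159.8723, (K−S)⁺=0.0000, hold=5.0604 ⇒ V=5.0604 continue | (k=5,j=4): S=206.7924, (K−S)⁺=0.0000, hold=0.6437 ⇒ V=0.6437 continue | (k=5,j=5): S=267.4828, (K−S)⁺=0.0000, hold=0.0000 ⇒ V=0.0000 continue  boundary S*=95.5544
step 4: (k=4,j=0): S=84.0176, (K−S)⁺=54.6724, hold=52.2283 ⇒ V=54.6724 exercise | (k=4,j=1): S=108.6754, (K−S)⁺=30.0146, hold=29.4489 ⇒ V=30.0146 exercise | (k=4,j=2): S=140.5700, (K−S)⁺=0.0000, hold=11.1470 ⇒ V=11.1470 continue | (k=4,j=3): S=181.8251, (K−S)⁺=0.0000, hold=2.6395 ⇒ V=2.6395 continue | (k=4,j=4): S=235.1880, (K−S)⁺=0.0000, hold=0.2925 ⇒ V=0.2925 continue  boundary S*=108.6754
step 3: (k=3,j=0): S=95.5544, (K−S)⁺=43.1356, hold=40.6914 ⇒ V=43.1356 exercise | (k=3,j=1): S=123.5982, (K−S)⁺=15.0918, hold=19.5250 ⇒ V=19.5250 continue | (k=3,j=2): S=159.8723, (K−S)⁺=0.0000, hold=6.4593 ⇒ V=6.4593 continue | (k=3,j=3): S=206.7924, (K−S)⁺=0.0000, hold=1.3540 ⇒ V=1.3540 continue  boundary S*=95.5544
step 2: (k=2,j=0): S=108.6754, (K−S)⁺=30.0146, hold=29.9108 ⇒ V=30.0146 exercise | (k=2,j=1): S=140.5700, (K−S)⁺=0.0000, hold=12.2832 ⇒ V=12.2832 continue | (k=2,j=2): S=181.8251, (K−S)⁺=0.0000, hold=3.6502 ⇒ V=3.6502 continue  boundary S*=108.6754
step 1: (k=1,j=0): S=123.5982, (K−S)⁺=15.0918, hold=20.1248 ⇒ V=20.1248 continue | (k=1,j=1): S=159.8723, (K−S)⁺=0.0000, hold=7.5091 ⇒ V=7.5091 continue  boundary S*=-
step 0: (k=0,j=0): S=140.5700, (K−S)⁺=0.0000, hold=13.1100 ⇒ V=13.1100 continue  boundary S*=-

price = 13.1100
boundary = - - 108.6754 95.5544 108.6754 95.5544 108.6754 95.5544 108.6754
tree:
13.1100
20.1248 7.5091
30.0146 12.2832 3.6502
43.1356 19.5250 6.4593 1.3540
54.6724 30.0146 11.1470 2.6395 0.2925
64.8164 43.1356 18.6500 5.0604 0.6437 0.0000
73.7356 54.6724 30.0146 9.4897 1.4165 0.0000 0.0000
81.5779 64.8164 43.1356 17.2609 3.1169 0.0000 0.0000 0.0000
88.4734 73.7356 54.6724 30.0146 6.8585 0.0000 0.0000 0.0000 0.0000
94.5363 81.5779 64.8164 43.1356 15.0918 0.0000 0.0000 0.0000 0.0000 0.0000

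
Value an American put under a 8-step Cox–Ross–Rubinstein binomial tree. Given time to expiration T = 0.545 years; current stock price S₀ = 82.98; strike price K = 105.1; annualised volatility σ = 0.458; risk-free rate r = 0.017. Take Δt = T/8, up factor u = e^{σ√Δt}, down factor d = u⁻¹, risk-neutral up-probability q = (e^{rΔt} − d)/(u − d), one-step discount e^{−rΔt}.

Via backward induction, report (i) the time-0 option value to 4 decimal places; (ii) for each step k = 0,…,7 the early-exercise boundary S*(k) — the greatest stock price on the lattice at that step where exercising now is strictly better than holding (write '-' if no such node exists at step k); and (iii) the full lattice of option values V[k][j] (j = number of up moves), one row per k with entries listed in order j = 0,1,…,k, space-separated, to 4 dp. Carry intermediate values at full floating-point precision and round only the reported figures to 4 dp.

Δt=0.06813  u=1.12698  d=0.88733  q=0.47499  discount=0.99884
step 8 (expiry): payoffs max(K−S,0) = 73.2108 64.5980 53.6591 39.7657 22.1200 0.0000 0.0000 0.0000 0.0000
step 7: (k=7,j=0): S=35.9385, (K−S)⁺=69.1615, hold=69.0399 ⇒ V=69.1615 exercise | (k=7,j=1): S=45.6449, (K−S)⁺=59.4551, hold=59.3334 ⇒ V=59.4551 exercise | (k=7,j=2): S=57.9729, (K−S)⁺=47.1271, hold=47.0055 ⇒ V=47.1271 exercise | (k=7,j=3): S=73.6304, (K−S)⁺=31.4696, hold=31.3479 ⇒ V=31.4696 exercise | (k=7,j=4): S=93.5168, (K−S)⁺=11.5832, hold=11.5999 ⇒ V=11.5999 continue | (k=7,j=5): S=118.7742, (K−S)⁺=0.0000, hold=0.0000 ⇒ V=0.0000 continue | (k=7,j=6): S=150.8532, (K−S)⁺=0.0000, hold=0.0000 ⇒ V=0.0000 continue | (k=7,j=7): S=191.5962, (K−S)⁺=0.0000, hold=0.0000 ⇒ V=0.0000 continue  boundary S*=73.6304
step 6: (k=6,j=0): S=40.5020, (K−S)⁺=64.5980, hold=64.4764 ⇒ V=64.5980 exercise | (k=6,j=1): S=51.4409, (K−S)⁺=53.6591, hold=53.5375 ⇒ V=53.6591 exercise | (k=6,j=2): S=65.3343, (K−S)⁺=39.7657, hold=39.6441 ⇒ V=39.7657 exercise | (k=6,j=3): S=82.9800, (K−S)⁺=22.1200, hold=22.0063 ⇒ V=22.1200 exercise | (k=6,j=4): S=105.3916, (K−S)⁺=0.0000, hold=6.0831 ⇒ V=6.0831 continue | (k=6,j=5): S=133.8561, (K−S)⁺=0.0000, hold=0.0000 ⇒ V=0.0000 continue | (k=6,j=6): S=170.0085, (K−S)⁺=0.0000, hold=0.0000 ⇒ V=0.0000 continue  boundary S*=82.9800
step 5: (k=5,j=0): S=45.6449, (K−S)⁺=59.4551, hold=59.3334 ⇒ V=59.4551 exercise | (k=5,j=1): S=57.9729, (K−S)⁺=47.1271, hold=47.0055 ⇒ V=47.1271 exercise | (k=5,j=2): S=73.6304, (K−S)⁺=31.4696, hold=31.3479 ⇒ V=31.4696 exercise | (k=5,j=3): S=93.5168, (K−S)⁺=11.5832, hold=14.4859 ⇒ V=14.4859 continue | (k=5,j=4): S=118.7742, (K−S)⁺=0.0000, hold=3.1900 ⇒ V=3.1900 continue | (k=5,j=5): S=150.8532, (K−S)⁺=0.0000, hold=0.0000 ⇒ V=0.0000 continue  boundary S*=73.6304
step 4: (k=4,j=0): S=51.4409, (K−S)⁺=53.6591, hold=53.5375 ⇒ V=53.6591 exercise | (k=4,j=1): S=65.3343, (K−S)⁺=39.7657, hold=39.6441 ⇒ V=39.7657 exercise | (k=4,j=2): S=82.9800, (K−S)⁺=22.1200, hold=23.3755 ⇒ V=23.3755 continue | (k=4,j=3): S=105.3916, (K−S)⁺=0.0000, hold=9.1100 ⇒ V=9.1100 continue | (k=4,j=4): S=133.8561, (K−S)⁺=0.0000, hold=1.6729 ⇒ V=1.6729 continue  boundary S*=65.3343
step 3: (k=3,j=0): S=57.9729, (K−S)⁺=47.1271, hold=47.0055 ⇒ V=47.1271 exercise | (k=3,j=1): S=73.6304, (K−S)⁺=31.4696, hold=31.9436 ⇒ V=31.9436 continue | (k=3,j=2): S=93.5168, (K−S)⁺=11.5832, hold=16.5804 ⇒ V=16.5804 continue | (k=3,j=3): S=118.7742, (K−S)⁺=0.0000, hold=5.5710 ⇒ V=5.5710 continue  boundary S*=57.9729
step 2: (k=2,j=0): S=65.3343, (K−S)⁺=39.7657, hold=39.8690 ⇒ V=39.8690 continue | (k=2,j=1): S=82.9800, (K−S)⁺=22.1200, hold=24.6178 ⇒ V=24.6178 continue | (k=2,j=2): S=105.3916, (K−S)⁺=0.0000, hold=11.3379 ⇒ V=11.3379 continue  boundary S*=-
step 1: (k=1,j=0): S=73.6304, (K−S)⁺=31.4696, hold=32.5871 ⇒ V=32.5871 continue | (k=1,j=1): S=93.5168, (K−S)⁺=11.5832, hold=18.2888 ⇒ V=18.2888 continue  boundary S*=-
step 0: (k=0,j=0): S=82.9800, (K−S)⁺=22.1200, hold=25.7658 ⇒ V=25.7658 continue  boundary S*=-

price = 25.7658
boundary = - - - 57.9729 65.3343 73.6304 82.9800 73.6304
tree:
25.7658
32.5871 18.2888
39.8690 24.6178 11.3379
47.1271 31.9436 16.5804 5.5710
53.6591 39.7657 23.3755 9.1100 1.6729
59.4551 47.1271 31.4696 14.4859 3.1900 0.0000
64.5980 53.6591 39.7657 22.1200 6.0831 0.0000 0.0000
69.1615 59.4551 47.1271 31.4696 11.5999 0.0000 0.0000 0.0000
73.2108 64.5980 53.6591 39.7657 22.1200 0.0000 0.0000 0.0000 0.0000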